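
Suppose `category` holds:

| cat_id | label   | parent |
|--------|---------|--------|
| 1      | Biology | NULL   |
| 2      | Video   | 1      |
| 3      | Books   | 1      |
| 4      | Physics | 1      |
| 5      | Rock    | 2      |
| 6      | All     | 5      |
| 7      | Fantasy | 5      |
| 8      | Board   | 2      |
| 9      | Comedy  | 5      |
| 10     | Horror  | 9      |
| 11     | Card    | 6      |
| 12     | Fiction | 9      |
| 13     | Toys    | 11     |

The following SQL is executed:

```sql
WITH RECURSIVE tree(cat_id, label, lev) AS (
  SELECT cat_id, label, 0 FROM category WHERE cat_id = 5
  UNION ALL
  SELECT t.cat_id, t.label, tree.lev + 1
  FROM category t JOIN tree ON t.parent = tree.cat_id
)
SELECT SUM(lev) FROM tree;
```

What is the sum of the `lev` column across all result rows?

12

Base: cat_id=5 (Rock) at lev 0.
Iteration 1: rows with parent in {5} -> All (id 6, lev 1), Fantasy (id 7, lev 1), Comedy (id 9, lev 1).
Iteration 2: rows with parent in {6,7,9} -> Horror (id 10, lev 2), Card (id 11, lev 2), Fiction (id 12, lev 2).
Iteration 3: rows with parent in {10,11,12} -> Toys (id 13, lev 3).
Iteration 4: no rows with parent in {13}; recursion stops.
SUM(lev) = 0 + 1 + 1 + 1 + 2 + 2 + 2 + 3 = 12.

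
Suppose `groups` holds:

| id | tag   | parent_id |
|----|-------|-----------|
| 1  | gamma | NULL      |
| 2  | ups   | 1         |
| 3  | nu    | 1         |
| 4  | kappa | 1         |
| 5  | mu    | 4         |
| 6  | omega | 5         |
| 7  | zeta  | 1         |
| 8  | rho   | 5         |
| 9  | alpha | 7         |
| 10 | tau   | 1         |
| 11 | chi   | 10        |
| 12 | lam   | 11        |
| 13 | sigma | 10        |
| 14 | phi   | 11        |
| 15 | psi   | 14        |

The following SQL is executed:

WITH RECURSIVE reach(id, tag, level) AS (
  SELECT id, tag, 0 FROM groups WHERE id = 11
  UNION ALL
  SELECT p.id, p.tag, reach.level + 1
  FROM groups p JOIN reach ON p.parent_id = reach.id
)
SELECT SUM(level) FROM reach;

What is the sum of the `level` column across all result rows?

Base: id=11 (chi) at level 0.
Iteration 1: rows with parent_id in {11} -> lam (id 12, level 1), phi (id 14, level 1).
Iteration 2: rows with parent_id in {12,14} -> psi (id 15, level 2).
Iteration 3: no rows with parent_id in {15}; recursion stops.
SUM(level) = 0 + 1 + 1 + 2 = 4.

4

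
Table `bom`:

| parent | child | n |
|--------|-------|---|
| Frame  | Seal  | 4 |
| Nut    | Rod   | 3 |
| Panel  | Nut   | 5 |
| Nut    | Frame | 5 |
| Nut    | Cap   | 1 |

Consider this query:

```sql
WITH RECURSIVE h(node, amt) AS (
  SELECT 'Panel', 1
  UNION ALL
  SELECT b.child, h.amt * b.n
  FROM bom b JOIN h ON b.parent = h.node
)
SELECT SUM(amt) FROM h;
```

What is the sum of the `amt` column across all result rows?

Base: (Panel, amt=1).
Iteration 1: components of {Panel} -> Nut = 1*5 = 5.
Iteration 2: components of {Nut} -> Cap = 5*1 = 5, Frame = 5*5 = 25, Rod = 5*3 = 15.
Iteration 3: components of {Cap,Frame,Rod} -> Seal = 25*4 = 100.
Iteration 4: no further components; recursion stops.
SUM(amt) = 1 + 5 + 15 + 25 + 5 + 100 = 151.

151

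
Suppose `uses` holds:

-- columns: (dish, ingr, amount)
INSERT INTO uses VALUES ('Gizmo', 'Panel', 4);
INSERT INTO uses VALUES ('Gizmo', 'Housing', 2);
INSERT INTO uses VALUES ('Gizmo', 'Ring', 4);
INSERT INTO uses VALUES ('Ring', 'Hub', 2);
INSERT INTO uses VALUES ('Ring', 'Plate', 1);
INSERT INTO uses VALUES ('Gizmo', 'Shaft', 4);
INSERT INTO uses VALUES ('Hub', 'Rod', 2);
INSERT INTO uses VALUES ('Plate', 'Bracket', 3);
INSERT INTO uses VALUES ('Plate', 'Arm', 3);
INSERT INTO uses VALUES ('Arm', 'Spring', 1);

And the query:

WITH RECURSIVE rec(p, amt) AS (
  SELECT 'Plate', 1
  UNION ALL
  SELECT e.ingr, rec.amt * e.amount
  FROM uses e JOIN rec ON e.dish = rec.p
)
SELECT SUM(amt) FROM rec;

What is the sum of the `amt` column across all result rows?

10

Base: (Plate, amt=1).
Iteration 1: components of {Plate} -> Arm = 1*3 = 3, Bracket = 1*3 = 3.
Iteration 2: components of {Arm,Bracket} -> Spring = 3*1 = 3.
Iteration 3: no further components; recursion stops.
SUM(amt) = 1 + 3 + 3 + 3 = 10.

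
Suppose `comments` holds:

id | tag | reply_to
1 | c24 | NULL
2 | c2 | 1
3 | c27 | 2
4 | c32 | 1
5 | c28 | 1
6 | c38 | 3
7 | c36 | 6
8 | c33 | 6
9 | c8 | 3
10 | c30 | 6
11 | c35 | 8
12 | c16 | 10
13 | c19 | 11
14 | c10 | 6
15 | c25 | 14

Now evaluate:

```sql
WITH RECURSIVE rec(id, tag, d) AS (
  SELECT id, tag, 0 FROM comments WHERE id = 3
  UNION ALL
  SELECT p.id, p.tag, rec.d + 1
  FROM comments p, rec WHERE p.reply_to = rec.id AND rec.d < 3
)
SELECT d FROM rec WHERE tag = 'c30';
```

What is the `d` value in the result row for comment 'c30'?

2

Base: id=3 (c27) at d 0.
Iteration 1: rows with reply_to in {3} -> c38 (id 6, d 1), c8 (id 9, d 1).
Iteration 2: rows with reply_to in {6,9} -> c36 (id 7, d 2), c33 (id 8, d 2), c30 (id 10, d 2), c10 (id 14, d 2).
Iteration 3: rows with reply_to in {7,8,10,14} -> c35 (id 11, d 3), c16 (id 12, d 3), c25 (id 15, d 3).
Iteration 4: d < 3 fails for all current rows; recursion stops.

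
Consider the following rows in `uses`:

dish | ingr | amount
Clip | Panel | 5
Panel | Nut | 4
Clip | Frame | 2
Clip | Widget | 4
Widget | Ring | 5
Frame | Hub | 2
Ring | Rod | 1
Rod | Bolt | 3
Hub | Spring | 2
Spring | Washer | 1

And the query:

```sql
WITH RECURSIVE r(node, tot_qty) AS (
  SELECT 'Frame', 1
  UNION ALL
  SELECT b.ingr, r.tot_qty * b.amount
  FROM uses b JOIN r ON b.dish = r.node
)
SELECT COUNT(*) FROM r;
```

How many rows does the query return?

4

Base: (Frame, tot_qty=1).
Iteration 1: components of {Frame} -> Hub = 1*2 = 2.
Iteration 2: components of {Hub} -> Spring = 2*2 = 4.
Iteration 3: components of {Spring} -> Washer = 4*1 = 4.
Iteration 4: no further components; recursion stops.
Total rows emitted: 4.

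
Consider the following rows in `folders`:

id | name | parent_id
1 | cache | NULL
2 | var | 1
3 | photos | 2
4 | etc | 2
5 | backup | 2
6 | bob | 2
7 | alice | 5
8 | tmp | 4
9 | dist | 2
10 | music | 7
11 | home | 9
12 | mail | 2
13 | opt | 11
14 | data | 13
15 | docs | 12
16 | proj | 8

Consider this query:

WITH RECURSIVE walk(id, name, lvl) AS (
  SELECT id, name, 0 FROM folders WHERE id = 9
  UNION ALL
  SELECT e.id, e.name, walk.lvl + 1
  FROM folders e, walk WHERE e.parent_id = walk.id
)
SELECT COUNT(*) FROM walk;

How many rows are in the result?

Base: id=9 (dist) at lvl 0.
Iteration 1: rows with parent_id in {9} -> home (id 11, lvl 1).
Iteration 2: rows with parent_id in {11} -> opt (id 13, lvl 2).
Iteration 3: rows with parent_id in {13} -> data (id 14, lvl 3).
Iteration 4: no rows with parent_id in {14}; recursion stops.
Total rows emitted: 4.

4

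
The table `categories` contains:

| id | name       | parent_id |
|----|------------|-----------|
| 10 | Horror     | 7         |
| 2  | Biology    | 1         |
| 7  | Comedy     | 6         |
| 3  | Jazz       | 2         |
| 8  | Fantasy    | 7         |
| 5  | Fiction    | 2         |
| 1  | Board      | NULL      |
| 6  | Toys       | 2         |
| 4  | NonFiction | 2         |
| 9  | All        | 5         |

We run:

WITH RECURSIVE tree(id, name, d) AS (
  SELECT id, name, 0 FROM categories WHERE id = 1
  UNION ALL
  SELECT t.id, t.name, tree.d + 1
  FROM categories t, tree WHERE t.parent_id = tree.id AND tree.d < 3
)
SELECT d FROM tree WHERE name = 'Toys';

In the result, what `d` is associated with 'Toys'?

Base: id=1 (Board) at d 0.
Iteration 1: rows with parent_id in {1} -> Biology (id 2, d 1).
Iteration 2: rows with parent_id in {2} -> Jazz (id 3, d 2), NonFiction (id 4, d 2), Fiction (id 5, d 2), Toys (id 6, d 2).
Iteration 3: rows with parent_id in {3,4,5,6} -> Comedy (id 7, d 3), All (id 9, d 3).
Iteration 4: d < 3 fails for all current rows; recursion stops.

2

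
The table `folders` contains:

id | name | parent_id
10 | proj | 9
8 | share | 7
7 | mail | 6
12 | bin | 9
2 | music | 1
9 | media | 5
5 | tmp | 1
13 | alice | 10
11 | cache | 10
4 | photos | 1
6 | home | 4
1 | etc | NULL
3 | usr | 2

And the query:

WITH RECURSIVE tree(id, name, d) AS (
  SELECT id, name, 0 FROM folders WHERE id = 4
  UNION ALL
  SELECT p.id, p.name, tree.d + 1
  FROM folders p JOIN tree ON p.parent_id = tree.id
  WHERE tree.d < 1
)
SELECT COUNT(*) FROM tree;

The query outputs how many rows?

Base: id=4 (photos) at d 0.
Iteration 1: rows with parent_id in {4} -> home (id 6, d 1).
Iteration 2: d < 1 fails for all current rows; recursion stops.
Total rows emitted: 2.

2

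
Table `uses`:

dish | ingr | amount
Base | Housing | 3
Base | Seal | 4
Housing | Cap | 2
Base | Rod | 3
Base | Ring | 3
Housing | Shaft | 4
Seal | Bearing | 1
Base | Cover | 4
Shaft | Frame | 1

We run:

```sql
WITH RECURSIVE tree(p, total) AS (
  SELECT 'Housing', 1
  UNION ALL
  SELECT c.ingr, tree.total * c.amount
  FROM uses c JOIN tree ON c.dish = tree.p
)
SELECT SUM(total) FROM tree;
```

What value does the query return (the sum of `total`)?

11

Base: (Housing, total=1).
Iteration 1: components of {Housing} -> Cap = 1*2 = 2, Shaft = 1*4 = 4.
Iteration 2: components of {Cap,Shaft} -> Frame = 4*1 = 4.
Iteration 3: no further components; recursion stops.
SUM(total) = 1 + 2 + 4 + 4 = 11.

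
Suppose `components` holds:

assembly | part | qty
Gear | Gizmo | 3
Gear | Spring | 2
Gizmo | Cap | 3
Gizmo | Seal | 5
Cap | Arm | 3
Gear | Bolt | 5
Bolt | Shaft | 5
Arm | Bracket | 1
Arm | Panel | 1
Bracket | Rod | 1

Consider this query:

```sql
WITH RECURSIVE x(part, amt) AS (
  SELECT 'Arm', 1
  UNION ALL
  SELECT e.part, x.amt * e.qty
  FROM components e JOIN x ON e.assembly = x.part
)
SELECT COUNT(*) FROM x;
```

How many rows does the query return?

4

Base: (Arm, amt=1).
Iteration 1: components of {Arm} -> Bracket = 1*1 = 1, Panel = 1*1 = 1.
Iteration 2: components of {Bracket,Panel} -> Rod = 1*1 = 1.
Iteration 3: no further components; recursion stops.
Total rows emitted: 4.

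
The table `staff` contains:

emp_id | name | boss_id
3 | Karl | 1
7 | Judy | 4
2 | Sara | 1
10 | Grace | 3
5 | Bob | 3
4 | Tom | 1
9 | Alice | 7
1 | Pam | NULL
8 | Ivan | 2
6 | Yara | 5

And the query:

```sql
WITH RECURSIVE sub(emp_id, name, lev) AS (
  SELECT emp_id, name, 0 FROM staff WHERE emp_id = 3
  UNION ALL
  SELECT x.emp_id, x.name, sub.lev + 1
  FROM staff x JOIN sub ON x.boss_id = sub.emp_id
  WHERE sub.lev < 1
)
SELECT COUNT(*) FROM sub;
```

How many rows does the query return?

3

Base: emp_id=3 (Karl) at lev 0.
Iteration 1: rows with boss_id in {3} -> Bob (id 5, lev 1), Grace (id 10, lev 1).
Iteration 2: lev < 1 fails for all current rows; recursion stops.
Total rows emitted: 3.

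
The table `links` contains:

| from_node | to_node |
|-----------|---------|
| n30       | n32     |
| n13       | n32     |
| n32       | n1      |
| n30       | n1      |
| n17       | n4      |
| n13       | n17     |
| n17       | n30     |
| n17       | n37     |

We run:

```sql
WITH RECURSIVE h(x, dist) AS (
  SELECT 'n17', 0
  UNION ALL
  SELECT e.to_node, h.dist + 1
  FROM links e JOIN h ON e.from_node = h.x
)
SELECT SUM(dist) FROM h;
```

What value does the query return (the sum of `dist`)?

10

Base: (n17, dist=0).
Iteration 1: edges from {n17} -> (n30, dist=1), (n37, dist=1), (n4, dist=1).
Iteration 2: edges from {n30,n37,n4} -> (n1, dist=2), (n32, dist=2).
Iteration 3: edges from {n1,n32} -> (n1, dist=3).
Iteration 4: no outgoing edges from {n1}; recursion stops.
SUM(dist) = 0 + 1 + 1 + 1 + 2 + 2 + 3 = 10.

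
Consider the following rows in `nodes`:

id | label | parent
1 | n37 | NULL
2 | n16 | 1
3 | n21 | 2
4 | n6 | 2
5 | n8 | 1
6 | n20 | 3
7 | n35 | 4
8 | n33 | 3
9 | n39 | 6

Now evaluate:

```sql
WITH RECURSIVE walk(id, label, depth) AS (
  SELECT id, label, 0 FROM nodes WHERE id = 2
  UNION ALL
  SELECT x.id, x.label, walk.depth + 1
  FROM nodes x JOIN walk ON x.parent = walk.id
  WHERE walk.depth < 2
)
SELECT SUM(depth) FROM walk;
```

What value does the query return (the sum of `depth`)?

Base: id=2 (n16) at depth 0.
Iteration 1: rows with parent in {2} -> n21 (id 3, depth 1), n6 (id 4, depth 1).
Iteration 2: rows with parent in {3,4} -> n20 (id 6, depth 2), n35 (id 7, depth 2), n33 (id 8, depth 2).
Iteration 3: depth < 2 fails for all current rows; recursion stops.
SUM(depth) = 0 + 1 + 1 + 2 + 2 + 2 = 8.

8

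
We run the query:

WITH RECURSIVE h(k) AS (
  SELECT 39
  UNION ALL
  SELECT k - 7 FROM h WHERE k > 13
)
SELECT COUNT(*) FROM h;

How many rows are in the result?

Base: k=39.
Iteration 1: 39 > 13 holds -> k = 39 - 7 = 32.
Iteration 2: 32 > 13 holds -> k = 32 - 7 = 25.
Iteration 3: 25 > 13 holds -> k = 25 - 7 = 18.
Iteration 4: 18 > 13 holds -> k = 18 - 7 = 11.
Iteration 5: 11 > 13 fails; recursion stops.
Total rows emitted: 5.

5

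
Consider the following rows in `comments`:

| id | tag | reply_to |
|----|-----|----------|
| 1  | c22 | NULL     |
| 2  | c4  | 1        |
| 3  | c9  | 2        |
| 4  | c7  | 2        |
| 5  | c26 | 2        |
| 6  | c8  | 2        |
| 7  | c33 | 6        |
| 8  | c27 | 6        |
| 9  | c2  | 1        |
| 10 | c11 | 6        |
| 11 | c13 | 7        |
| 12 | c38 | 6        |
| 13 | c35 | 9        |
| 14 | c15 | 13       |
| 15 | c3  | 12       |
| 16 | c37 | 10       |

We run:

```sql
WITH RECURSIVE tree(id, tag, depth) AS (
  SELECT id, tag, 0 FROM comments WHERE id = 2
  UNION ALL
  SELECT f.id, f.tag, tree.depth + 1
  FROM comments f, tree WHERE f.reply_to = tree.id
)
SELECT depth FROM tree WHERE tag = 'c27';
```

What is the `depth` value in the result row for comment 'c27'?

Base: id=2 (c4) at depth 0.
Iteration 1: rows with reply_to in {2} -> c9 (id 3, depth 1), c7 (id 4, depth 1), c26 (id 5, depth 1), c8 (id 6, depth 1).
Iteration 2: rows with reply_to in {3,4,5,6} -> c33 (id 7, depth 2), c27 (id 8, depth 2), c11 (id 10, depth 2), c38 (id 12, depth 2).
Iteration 3: rows with reply_to in {7,8,10,12} -> c13 (id 11, depth 3), c3 (id 15, depth 3), c37 (id 16, depth 3).
Iteration 4: no rows with reply_to in {11,15,16}; recursion stops.

2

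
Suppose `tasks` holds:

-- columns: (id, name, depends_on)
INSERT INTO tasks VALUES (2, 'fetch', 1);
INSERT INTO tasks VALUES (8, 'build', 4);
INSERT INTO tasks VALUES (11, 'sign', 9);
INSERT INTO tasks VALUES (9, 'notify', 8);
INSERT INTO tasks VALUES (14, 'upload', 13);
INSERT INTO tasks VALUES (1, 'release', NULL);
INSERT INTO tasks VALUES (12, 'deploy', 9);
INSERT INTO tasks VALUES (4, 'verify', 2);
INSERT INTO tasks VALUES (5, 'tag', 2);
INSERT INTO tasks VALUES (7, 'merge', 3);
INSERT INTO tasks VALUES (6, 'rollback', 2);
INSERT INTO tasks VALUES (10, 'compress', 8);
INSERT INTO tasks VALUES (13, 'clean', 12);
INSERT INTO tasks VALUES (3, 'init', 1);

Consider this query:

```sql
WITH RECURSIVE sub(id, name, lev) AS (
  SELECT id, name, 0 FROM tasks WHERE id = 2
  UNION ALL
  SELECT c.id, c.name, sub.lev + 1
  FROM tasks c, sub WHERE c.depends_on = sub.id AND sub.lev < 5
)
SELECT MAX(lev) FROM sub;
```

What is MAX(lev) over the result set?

Base: id=2 (fetch) at lev 0.
Iteration 1: rows with depends_on in {2} -> verify (id 4, lev 1), tag (id 5, lev 1), rollback (id 6, lev 1).
Iteration 2: rows with depends_on in {4,5,6} -> build (id 8, lev 2).
Iteration 3: rows with depends_on in {8} -> notify (id 9, lev 3), compress (id 10, lev 3).
Iteration 4: rows with depends_on in {9,10} -> sign (id 11, lev 4), deploy (id 12, lev 4).
Iteration 5: rows with depends_on in {11,12} -> clean (id 13, lev 5).
Iteration 6: lev < 5 fails for all current rows; recursion stops.
lev values: 0, 1, 1, 1, 2, 3, 3, 4, 4, 5; the maximum is 5.

5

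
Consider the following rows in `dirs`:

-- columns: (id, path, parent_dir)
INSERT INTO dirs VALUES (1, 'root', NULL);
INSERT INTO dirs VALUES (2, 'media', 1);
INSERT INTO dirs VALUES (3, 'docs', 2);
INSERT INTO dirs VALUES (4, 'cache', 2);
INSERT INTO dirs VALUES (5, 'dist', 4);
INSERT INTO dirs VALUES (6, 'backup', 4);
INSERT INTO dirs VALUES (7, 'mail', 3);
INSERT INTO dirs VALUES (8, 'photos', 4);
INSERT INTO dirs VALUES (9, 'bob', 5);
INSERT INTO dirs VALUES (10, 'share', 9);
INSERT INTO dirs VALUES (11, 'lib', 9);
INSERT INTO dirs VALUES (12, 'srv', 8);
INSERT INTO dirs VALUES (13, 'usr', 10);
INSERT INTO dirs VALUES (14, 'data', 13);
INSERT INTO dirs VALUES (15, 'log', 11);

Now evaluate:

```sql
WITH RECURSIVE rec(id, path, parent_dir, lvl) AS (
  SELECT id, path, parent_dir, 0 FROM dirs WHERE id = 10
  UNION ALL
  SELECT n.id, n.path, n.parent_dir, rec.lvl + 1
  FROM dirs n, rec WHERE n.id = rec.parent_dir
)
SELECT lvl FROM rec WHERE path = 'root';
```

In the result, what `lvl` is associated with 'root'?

Base: id=10 (share), parent_dir=9, lvl 0.
Iteration 1: join on id=9 -> bob (id 9, parent_dir=5, lvl 1).
Iteration 2: join on id=5 -> dist (id 5, parent_dir=4, lvl 2).
Iteration 3: join on id=4 -> cache (id 4, parent_dir=2, lvl 3).
Iteration 4: join on id=2 -> media (id 2, parent_dir=1, lvl 4).
Iteration 5: join on id=1 -> root (id 1, parent_dir=NULL, lvl 5).
Iteration 6: parent_dir is NULL; no match; recursion stops.

5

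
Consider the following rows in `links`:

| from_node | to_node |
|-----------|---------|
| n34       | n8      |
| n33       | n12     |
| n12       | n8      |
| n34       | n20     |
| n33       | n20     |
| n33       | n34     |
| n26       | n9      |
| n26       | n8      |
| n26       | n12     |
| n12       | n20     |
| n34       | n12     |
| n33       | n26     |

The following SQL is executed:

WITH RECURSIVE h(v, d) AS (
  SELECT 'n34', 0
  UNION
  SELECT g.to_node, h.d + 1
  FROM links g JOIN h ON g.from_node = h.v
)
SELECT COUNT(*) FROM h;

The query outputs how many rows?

6

Base: (n34, d=0).
Iteration 1: edges from {n34} -> (n12, d=1), (n20, d=1), (n8, d=1).
Iteration 2: edges from {n12,n20,n8} -> (n20, d=2), (n8, d=2).
Iteration 3: no outgoing edges from {n20,n8}; recursion stops.
Total rows emitted: 6.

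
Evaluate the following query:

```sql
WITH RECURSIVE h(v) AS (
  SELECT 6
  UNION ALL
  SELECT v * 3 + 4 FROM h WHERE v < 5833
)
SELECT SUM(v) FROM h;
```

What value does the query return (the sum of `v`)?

26224

Base: v=6.
Iteration 1: 6 < 5833 holds -> v = 6 * 3 + 4 = 22.
Iteration 2: 22 < 5833 holds -> v = 22 * 3 + 4 = 70.
Iteration 3: 70 < 5833 holds -> v = 70 * 3 + 4 = 214.
Iteration 4: 214 < 5833 holds -> v = 214 * 3 + 4 = 646.
Iteration 5: 646 < 5833 holds -> v = 646 * 3 + 4 = 1942.
Iteration 6: 1942 < 5833 holds -> v = 1942 * 3 + 4 = 5830.
Iteration 7: 5830 < 5833 holds -> v = 5830 * 3 + 4 = 17494.
Iteration 8: 17494 < 5833 fails; recursion stops.
SUM(v) = 6 + 22 + 70 + 214 + 646 + 1942 + 5830 + 17494 = 26224.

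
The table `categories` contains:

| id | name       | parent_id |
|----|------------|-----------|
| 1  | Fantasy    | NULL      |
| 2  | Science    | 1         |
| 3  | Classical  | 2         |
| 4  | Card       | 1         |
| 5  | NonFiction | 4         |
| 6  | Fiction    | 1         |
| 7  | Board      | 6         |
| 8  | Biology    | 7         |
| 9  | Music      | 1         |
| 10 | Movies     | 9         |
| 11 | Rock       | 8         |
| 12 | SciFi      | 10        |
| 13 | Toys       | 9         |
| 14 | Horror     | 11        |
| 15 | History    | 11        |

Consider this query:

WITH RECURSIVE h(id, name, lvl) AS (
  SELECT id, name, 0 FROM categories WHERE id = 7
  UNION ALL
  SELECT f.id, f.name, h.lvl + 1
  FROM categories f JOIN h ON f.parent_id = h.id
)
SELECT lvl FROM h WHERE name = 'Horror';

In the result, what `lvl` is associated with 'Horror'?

3

Base: id=7 (Board) at lvl 0.
Iteration 1: rows with parent_id in {7} -> Biology (id 8, lvl 1).
Iteration 2: rows with parent_id in {8} -> Rock (id 11, lvl 2).
Iteration 3: rows with parent_id in {11} -> Horror (id 14, lvl 3), History (id 15, lvl 3).
Iteration 4: no rows with parent_id in {14,15}; recursion stops.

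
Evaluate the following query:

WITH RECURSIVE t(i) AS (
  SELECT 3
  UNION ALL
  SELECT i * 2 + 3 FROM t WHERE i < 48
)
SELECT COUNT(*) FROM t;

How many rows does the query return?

5

Base: i=3.
Iteration 1: 3 < 48 holds -> i = 3 * 2 + 3 = 9.
Iteration 2: 9 < 48 holds -> i = 9 * 2 + 3 = 21.
Iteration 3: 21 < 48 holds -> i = 21 * 2 + 3 = 45.
Iteration 4: 45 < 48 holds -> i = 45 * 2 + 3 = 93.
Iteration 5: 93 < 48 fails; recursion stops.
Total rows emitted: 5.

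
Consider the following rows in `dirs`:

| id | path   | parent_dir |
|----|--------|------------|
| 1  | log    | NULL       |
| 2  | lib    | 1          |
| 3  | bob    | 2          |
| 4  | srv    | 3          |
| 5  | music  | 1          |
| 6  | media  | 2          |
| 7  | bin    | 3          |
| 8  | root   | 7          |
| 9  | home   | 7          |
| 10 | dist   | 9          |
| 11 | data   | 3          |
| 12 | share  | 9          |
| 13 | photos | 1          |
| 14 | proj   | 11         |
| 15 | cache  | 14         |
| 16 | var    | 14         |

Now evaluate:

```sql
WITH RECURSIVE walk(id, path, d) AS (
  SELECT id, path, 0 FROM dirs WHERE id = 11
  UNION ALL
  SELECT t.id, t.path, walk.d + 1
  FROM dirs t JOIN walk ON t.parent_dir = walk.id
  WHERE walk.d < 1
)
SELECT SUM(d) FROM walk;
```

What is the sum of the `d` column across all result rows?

Base: id=11 (data) at d 0.
Iteration 1: rows with parent_dir in {11} -> proj (id 14, d 1).
Iteration 2: d < 1 fails for all current rows; recursion stops.
SUM(d) = 0 + 1 = 1.

1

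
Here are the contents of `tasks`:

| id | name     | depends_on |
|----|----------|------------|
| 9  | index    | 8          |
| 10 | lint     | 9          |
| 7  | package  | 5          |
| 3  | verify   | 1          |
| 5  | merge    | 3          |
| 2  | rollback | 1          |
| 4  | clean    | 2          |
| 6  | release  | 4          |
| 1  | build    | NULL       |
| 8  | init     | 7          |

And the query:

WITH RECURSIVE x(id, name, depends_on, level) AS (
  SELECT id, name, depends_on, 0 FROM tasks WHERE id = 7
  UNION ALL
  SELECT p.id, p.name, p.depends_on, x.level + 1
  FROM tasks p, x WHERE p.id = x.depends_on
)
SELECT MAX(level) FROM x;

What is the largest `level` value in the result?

Base: id=7 (package), depends_on=5, level 0.
Iteration 1: join on id=5 -> merge (id 5, depends_on=3, level 1).
Iteration 2: join on id=3 -> verify (id 3, depends_on=1, level 2).
Iteration 3: join on id=1 -> build (id 1, depends_on=NULL, level 3).
Iteration 4: depends_on is NULL; no match; recursion stops.
level values: 0, 1, 2, 3; the maximum is 3.

3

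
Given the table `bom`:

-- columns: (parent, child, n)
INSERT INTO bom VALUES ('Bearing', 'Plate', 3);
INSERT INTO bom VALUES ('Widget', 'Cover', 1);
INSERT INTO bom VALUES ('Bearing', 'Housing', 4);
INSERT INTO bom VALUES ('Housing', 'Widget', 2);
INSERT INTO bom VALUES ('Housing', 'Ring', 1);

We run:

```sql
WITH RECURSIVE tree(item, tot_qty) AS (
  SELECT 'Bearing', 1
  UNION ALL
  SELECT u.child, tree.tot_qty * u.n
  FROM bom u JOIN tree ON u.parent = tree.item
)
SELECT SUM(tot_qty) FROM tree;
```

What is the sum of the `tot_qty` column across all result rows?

28

Base: (Bearing, tot_qty=1).
Iteration 1: components of {Bearing} -> Housing = 1*4 = 4, Plate = 1*3 = 3.
Iteration 2: components of {Housing,Plate} -> Ring = 4*1 = 4, Widget = 4*2 = 8.
Iteration 3: components of {Ring,Widget} -> Cover = 8*1 = 8.
Iteration 4: no further components; recursion stops.
SUM(tot_qty) = 1 + 4 + 3 + 8 + 4 + 8 = 28.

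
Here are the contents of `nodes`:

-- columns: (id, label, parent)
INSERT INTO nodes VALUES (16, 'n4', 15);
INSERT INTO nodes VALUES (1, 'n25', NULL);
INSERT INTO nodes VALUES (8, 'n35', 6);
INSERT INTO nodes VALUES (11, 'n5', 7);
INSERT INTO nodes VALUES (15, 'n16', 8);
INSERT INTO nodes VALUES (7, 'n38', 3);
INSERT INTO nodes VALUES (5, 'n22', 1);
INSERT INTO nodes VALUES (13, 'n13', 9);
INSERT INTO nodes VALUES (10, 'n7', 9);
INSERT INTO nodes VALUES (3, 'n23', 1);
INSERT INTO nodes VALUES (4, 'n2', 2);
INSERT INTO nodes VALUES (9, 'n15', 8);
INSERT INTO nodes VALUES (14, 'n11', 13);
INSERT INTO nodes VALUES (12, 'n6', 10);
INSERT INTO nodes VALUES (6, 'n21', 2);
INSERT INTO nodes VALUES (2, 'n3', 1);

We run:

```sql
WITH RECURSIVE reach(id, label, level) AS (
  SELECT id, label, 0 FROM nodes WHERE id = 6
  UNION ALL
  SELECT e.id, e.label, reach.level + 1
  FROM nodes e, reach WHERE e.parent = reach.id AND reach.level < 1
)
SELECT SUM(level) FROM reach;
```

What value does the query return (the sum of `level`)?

1

Base: id=6 (n21) at level 0.
Iteration 1: rows with parent in {6} -> n35 (id 8, level 1).
Iteration 2: level < 1 fails for all current rows; recursion stops.
SUM(level) = 0 + 1 = 1.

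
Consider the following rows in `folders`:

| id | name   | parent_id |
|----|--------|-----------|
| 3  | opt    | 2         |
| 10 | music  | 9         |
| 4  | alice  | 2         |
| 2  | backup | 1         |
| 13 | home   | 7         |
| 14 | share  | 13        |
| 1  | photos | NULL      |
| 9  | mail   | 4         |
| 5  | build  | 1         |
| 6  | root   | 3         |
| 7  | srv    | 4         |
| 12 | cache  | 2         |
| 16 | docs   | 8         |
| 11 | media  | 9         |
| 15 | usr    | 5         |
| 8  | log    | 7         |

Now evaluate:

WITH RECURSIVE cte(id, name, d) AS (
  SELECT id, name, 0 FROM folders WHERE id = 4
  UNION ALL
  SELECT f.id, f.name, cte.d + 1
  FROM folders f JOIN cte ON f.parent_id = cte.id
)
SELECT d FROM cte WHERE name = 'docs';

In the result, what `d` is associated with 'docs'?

3

Base: id=4 (alice) at d 0.
Iteration 1: rows with parent_id in {4} -> srv (id 7, d 1), mail (id 9, d 1).
Iteration 2: rows with parent_id in {7,9} -> log (id 8, d 2), music (id 10, d 2), media (id 11, d 2), home (id 13, d 2).
Iteration 3: rows with parent_id in {8,10,11,13} -> share (id 14, d 3), docs (id 16, d 3).
Iteration 4: no rows with parent_id in {14,16}; recursion stops.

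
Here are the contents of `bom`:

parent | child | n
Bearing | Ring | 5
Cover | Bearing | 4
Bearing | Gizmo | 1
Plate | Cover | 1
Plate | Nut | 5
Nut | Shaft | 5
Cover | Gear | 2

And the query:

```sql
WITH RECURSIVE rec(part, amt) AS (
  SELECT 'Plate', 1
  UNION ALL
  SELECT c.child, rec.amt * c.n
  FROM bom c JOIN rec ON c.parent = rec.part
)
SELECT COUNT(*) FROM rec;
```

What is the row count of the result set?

Base: (Plate, amt=1).
Iteration 1: components of {Plate} -> Cover = 1*1 = 1, Nut = 1*5 = 5.
Iteration 2: components of {Cover,Nut} -> Bearing = 1*4 = 4, Gear = 1*2 = 2, Shaft = 5*5 = 25.
Iteration 3: components of {Bearing,Gear,Shaft} -> Gizmo = 4*1 = 4, Ring = 4*5 = 20.
Iteration 4: no further components; recursion stops.
Total rows emitted: 8.

8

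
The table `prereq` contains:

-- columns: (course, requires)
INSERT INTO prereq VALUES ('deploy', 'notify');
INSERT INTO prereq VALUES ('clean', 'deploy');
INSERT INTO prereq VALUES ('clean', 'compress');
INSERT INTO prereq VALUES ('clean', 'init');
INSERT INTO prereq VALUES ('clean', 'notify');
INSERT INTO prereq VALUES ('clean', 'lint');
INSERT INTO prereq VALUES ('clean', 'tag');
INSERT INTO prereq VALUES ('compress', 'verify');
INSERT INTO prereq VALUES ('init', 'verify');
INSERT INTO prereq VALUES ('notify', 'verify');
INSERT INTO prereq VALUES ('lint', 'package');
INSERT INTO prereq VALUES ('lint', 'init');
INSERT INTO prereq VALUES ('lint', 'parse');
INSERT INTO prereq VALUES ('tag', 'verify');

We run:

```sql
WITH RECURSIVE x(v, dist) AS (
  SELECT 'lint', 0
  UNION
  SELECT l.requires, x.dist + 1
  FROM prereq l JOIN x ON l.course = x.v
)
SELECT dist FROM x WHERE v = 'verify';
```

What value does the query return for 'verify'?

Base: (lint, dist=0).
Iteration 1: edges from {lint} -> (init, dist=1), (package, dist=1), (parse, dist=1).
Iteration 2: edges from {init,package,parse} -> (verify, dist=2).
Iteration 3: no outgoing edges from {verify}; recursion stops.

2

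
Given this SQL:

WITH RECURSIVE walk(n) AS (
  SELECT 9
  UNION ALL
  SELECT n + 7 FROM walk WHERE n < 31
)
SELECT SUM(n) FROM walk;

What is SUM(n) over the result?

Base: n=9.
Iteration 1: 9 < 31 holds -> n = 9 + 7 = 16.
Iteration 2: 16 < 31 holds -> n = 16 + 7 = 23.
Iteration 3: 23 < 31 holds -> n = 23 + 7 = 30.
Iteration 4: 30 < 31 holds -> n = 30 + 7 = 37.
Iteration 5: 37 < 31 fails; recursion stops.
SUM(n) = 9 + 16 + 23 + 30 + 37 = 115.

115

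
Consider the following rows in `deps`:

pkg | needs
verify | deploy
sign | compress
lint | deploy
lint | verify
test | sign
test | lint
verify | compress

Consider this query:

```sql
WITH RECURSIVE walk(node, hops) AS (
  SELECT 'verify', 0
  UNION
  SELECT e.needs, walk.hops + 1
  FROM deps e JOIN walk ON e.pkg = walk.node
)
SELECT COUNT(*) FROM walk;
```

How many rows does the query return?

3

Base: (verify, hops=0).
Iteration 1: edges from {verify} -> (compress, hops=1), (deploy, hops=1).
Iteration 2: no outgoing edges from {compress,deploy}; recursion stops.
Total rows emitted: 3.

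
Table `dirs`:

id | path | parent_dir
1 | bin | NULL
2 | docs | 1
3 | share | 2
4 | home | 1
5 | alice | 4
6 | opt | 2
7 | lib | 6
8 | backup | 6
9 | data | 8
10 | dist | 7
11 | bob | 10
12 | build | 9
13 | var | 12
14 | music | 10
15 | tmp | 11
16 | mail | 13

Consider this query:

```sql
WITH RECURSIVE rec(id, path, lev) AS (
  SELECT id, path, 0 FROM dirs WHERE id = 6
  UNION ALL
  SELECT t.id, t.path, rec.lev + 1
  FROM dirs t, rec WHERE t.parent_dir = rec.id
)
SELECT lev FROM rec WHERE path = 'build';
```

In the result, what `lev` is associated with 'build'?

Base: id=6 (opt) at lev 0.
Iteration 1: rows with parent_dir in {6} -> lib (id 7, lev 1), backup (id 8, lev 1).
Iteration 2: rows with parent_dir in {7,8} -> data (id 9, lev 2), dist (id 10, lev 2).
Iteration 3: rows with parent_dir in {9,10} -> bob (id 11, lev 3), build (id 12, lev 3), music (id 14, lev 3).
Iteration 4: rows with parent_dir in {11,12,14} -> var (id 13, lev 4), tmp (id 15, lev 4).
Iteration 5: rows with parent_dir in {13,15} -> mail (id 16, lev 5).
Iteration 6: no rows with parent_dir in {16}; recursion stops.

3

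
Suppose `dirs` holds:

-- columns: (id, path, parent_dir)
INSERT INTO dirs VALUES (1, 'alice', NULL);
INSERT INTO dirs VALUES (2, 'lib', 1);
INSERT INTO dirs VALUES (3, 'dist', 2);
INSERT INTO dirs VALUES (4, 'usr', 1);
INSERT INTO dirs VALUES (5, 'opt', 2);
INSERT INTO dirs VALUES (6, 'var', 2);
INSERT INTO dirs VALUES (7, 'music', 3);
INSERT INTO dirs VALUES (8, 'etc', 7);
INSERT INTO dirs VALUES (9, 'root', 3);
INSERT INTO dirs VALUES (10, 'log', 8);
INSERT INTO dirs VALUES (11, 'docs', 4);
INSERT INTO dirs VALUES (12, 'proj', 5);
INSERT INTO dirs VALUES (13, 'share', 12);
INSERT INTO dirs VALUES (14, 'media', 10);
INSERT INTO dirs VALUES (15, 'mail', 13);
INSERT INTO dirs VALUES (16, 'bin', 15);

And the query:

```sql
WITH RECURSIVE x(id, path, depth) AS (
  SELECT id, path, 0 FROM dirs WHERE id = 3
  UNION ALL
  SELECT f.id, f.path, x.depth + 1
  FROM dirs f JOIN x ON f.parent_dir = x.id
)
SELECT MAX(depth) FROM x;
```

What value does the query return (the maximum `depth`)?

Base: id=3 (dist) at depth 0.
Iteration 1: rows with parent_dir in {3} -> music (id 7, depth 1), root (id 9, depth 1).
Iteration 2: rows with parent_dir in {7,9} -> etc (id 8, depth 2).
Iteration 3: rows with parent_dir in {8} -> log (id 10, depth 3).
Iteration 4: rows with parent_dir in {10} -> media (id 14, depth 4).
Iteration 5: no rows with parent_dir in {14}; recursion stops.
depth values: 0, 1, 1, 2, 3, 4; the maximum is 4.

4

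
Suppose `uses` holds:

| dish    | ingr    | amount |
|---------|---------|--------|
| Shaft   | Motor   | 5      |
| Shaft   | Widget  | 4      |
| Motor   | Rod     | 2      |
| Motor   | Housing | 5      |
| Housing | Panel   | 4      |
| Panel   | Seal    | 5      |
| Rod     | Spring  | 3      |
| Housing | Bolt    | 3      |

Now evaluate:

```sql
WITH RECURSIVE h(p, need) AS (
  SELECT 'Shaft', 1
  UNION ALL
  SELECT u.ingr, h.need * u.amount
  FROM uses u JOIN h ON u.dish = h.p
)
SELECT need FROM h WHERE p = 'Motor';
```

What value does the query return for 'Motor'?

5

Base: (Shaft, need=1).
Iteration 1: components of {Shaft} -> Motor = 1*5 = 5, Widget = 1*4 = 4.
Iteration 2: components of {Motor,Widget} -> Housing = 5*5 = 25, Rod = 5*2 = 10.
Iteration 3: components of {Housing,Rod} -> Bolt = 25*3 = 75, Panel = 25*4 = 100, Spring = 10*3 = 30.
Iteration 4: components of {Bolt,Panel,Spring} -> Seal = 100*5 = 500.
Iteration 5: no further components; recursion stops.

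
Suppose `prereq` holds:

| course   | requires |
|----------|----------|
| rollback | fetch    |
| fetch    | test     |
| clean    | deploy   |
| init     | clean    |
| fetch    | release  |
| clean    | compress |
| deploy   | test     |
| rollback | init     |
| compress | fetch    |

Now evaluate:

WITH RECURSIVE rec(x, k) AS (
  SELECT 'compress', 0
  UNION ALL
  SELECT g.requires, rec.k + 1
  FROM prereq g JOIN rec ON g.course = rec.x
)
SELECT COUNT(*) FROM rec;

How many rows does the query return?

Base: (compress, k=0).
Iteration 1: edges from {compress} -> (fetch, k=1).
Iteration 2: edges from {fetch} -> (release, k=2), (test, k=2).
Iteration 3: no outgoing edges from {release,test}; recursion stops.
Total rows emitted: 4.

4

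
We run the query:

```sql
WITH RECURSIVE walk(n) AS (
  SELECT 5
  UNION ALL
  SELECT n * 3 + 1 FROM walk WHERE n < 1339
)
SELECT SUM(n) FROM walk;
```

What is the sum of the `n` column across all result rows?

6008

Base: n=5.
Iteration 1: 5 < 1339 holds -> n = 5 * 3 + 1 = 16.
Iteration 2: 16 < 1339 holds -> n = 16 * 3 + 1 = 49.
Iteration 3: 49 < 1339 holds -> n = 49 * 3 + 1 = 148.
Iteration 4: 148 < 1339 holds -> n = 148 * 3 + 1 = 445.
Iteration 5: 445 < 1339 holds -> n = 445 * 3 + 1 = 1336.
Iteration 6: 1336 < 1339 holds -> n = 1336 * 3 + 1 = 4009.
Iteration 7: 4009 < 1339 fails; recursion stops.
SUM(n) = 5 + 16 + 49 + 148 + 445 + 1336 + 4009 = 6008.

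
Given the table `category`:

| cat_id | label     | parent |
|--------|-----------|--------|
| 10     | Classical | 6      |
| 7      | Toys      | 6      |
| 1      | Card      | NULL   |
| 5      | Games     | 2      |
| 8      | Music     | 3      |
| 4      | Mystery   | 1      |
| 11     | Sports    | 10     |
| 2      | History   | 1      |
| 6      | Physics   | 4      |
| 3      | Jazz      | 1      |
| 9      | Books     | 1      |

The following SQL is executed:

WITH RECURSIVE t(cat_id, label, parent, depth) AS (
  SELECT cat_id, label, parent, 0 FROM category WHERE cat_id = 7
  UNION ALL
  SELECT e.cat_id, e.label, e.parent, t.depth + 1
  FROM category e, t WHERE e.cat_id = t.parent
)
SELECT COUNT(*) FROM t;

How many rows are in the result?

4

Base: cat_id=7 (Toys), parent=6, depth 0.
Iteration 1: join on cat_id=6 -> Physics (id 6, parent=4, depth 1).
Iteration 2: join on cat_id=4 -> Mystery (id 4, parent=1, depth 2).
Iteration 3: join on cat_id=1 -> Card (id 1, parent=NULL, depth 3).
Iteration 4: parent is NULL; no match; recursion stops.
Total rows emitted: 4.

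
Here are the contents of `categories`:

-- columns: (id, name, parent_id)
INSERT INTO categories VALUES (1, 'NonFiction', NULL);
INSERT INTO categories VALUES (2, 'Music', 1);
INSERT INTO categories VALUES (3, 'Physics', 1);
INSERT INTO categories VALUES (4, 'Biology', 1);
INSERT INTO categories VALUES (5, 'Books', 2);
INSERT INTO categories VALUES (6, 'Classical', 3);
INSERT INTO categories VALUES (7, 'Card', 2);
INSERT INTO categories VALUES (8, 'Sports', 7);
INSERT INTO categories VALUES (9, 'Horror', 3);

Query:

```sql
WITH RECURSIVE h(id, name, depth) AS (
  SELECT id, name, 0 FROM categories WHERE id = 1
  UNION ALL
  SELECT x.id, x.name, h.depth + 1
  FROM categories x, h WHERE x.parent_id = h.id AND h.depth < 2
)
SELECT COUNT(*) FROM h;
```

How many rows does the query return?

8

Base: id=1 (NonFiction) at depth 0.
Iteration 1: rows with parent_id in {1} -> Music (id 2, depth 1), Physics (id 3, depth 1), Biology (id 4, depth 1).
Iteration 2: rows with parent_id in {2,3,4} -> Books (id 5, depth 2), Classical (id 6, depth 2), Card (id 7, depth 2), Horror (id 9, depth 2).
Iteration 3: depth < 2 fails for all current rows; recursion stops.
Total rows emitted: 8.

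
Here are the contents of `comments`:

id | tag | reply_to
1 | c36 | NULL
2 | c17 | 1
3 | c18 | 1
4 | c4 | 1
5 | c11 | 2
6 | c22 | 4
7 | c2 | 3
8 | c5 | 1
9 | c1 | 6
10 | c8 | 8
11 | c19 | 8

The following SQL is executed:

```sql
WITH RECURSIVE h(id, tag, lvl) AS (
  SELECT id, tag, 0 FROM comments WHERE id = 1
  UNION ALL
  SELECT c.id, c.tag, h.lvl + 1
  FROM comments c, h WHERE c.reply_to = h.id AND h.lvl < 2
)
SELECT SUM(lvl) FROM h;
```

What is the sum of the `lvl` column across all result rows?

Base: id=1 (c36) at lvl 0.
Iteration 1: rows with reply_to in {1} -> c17 (id 2, lvl 1), c18 (id 3, lvl 1), c4 (id 4, lvl 1), c5 (id 8, lvl 1).
Iteration 2: rows with reply_to in {2,3,4,8} -> c11 (id 5, lvl 2), c22 (id 6, lvl 2), c2 (id 7, lvl 2), c8 (id 10, lvl 2), c19 (id 11, lvl 2).
Iteration 3: lvl < 2 fails for all current rows; recursion stops.
SUM(lvl) = 0 + 1 + 1 + 1 + 1 + 2 + 2 + 2 + 2 + 2 = 14.

14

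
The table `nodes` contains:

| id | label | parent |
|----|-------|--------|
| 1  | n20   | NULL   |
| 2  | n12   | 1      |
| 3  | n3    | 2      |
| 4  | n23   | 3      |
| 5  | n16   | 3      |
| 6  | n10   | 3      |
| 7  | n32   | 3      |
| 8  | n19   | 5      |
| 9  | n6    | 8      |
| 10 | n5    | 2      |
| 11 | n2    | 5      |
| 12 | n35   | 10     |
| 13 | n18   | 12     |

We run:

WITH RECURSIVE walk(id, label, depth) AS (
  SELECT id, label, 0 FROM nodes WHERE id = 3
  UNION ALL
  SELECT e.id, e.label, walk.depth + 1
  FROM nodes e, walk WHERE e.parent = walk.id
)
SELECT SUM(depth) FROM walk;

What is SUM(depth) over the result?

Base: id=3 (n3) at depth 0.
Iteration 1: rows with parent in {3} -> n23 (id 4, depth 1), n16 (id 5, depth 1), n10 (id 6, depth 1), n32 (id 7, depth 1).
Iteration 2: rows with parent in {4,5,6,7} -> n19 (id 8, depth 2), n2 (id 11, depth 2).
Iteration 3: rows with parent in {8,11} -> n6 (id 9, depth 3).
Iteration 4: no rows with parent in {9}; recursion stops.
SUM(depth) = 0 + 1 + 1 + 1 + 1 + 2 + 2 + 3 = 11.

11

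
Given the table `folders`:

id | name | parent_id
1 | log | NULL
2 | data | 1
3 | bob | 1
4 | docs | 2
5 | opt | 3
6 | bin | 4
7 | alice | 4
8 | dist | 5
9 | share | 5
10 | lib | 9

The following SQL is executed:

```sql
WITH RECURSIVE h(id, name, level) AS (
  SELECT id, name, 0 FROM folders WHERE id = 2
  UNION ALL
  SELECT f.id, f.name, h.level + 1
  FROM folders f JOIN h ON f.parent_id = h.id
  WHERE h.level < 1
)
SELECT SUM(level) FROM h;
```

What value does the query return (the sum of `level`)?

1

Base: id=2 (data) at level 0.
Iteration 1: rows with parent_id in {2} -> docs (id 4, level 1).
Iteration 2: level < 1 fails for all current rows; recursion stops.
SUM(level) = 0 + 1 = 1.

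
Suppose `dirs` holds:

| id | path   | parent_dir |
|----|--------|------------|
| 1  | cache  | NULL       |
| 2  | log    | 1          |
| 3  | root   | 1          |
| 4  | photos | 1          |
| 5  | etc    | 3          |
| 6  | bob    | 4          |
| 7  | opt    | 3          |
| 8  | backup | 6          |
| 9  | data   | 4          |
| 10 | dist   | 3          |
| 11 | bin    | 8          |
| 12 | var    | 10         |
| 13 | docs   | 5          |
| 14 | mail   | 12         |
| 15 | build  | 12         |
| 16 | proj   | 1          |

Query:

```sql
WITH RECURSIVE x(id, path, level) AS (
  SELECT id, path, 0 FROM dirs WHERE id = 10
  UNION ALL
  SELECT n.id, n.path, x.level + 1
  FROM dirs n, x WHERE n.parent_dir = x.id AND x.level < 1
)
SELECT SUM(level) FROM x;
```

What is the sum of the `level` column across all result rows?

1

Base: id=10 (dist) at level 0.
Iteration 1: rows with parent_dir in {10} -> var (id 12, level 1).
Iteration 2: level < 1 fails for all current rows; recursion stops.
SUM(level) = 0 + 1 = 1.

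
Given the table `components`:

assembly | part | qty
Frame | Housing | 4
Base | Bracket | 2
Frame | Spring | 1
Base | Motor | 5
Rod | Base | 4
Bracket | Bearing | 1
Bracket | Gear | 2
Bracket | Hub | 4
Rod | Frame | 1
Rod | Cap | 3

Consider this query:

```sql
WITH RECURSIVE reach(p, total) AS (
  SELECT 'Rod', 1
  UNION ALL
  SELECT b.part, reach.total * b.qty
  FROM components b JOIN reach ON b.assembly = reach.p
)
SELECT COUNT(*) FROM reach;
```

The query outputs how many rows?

Base: (Rod, total=1).
Iteration 1: components of {Rod} -> Base = 1*4 = 4, Cap = 1*3 = 3, Frame = 1*1 = 1.
Iteration 2: components of {Base,Cap,Frame} -> Bracket = 4*2 = 8, Housing = 1*4 = 4, Motor = 4*5 = 20, Spring = 1*1 = 1.
Iteration 3: components of {Bracket,Housing,Motor,Spring} -> Bearing = 8*1 = 8, Gear = 8*2 = 16, Hub = 8*4 = 32.
Iteration 4: no further components; recursion stops.
Total rows emitted: 11.

11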